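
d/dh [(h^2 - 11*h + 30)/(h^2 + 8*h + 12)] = (19*h^2 - 36*h - 372)/(h^4 + 16*h^3 + 88*h^2 + 192*h + 144)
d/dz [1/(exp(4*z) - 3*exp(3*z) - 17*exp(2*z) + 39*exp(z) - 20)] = (-4*exp(3*z) + 9*exp(2*z) + 34*exp(z) - 39)*exp(z)/(-exp(4*z) + 3*exp(3*z) + 17*exp(2*z) - 39*exp(z) + 20)^2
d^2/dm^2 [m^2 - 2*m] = 2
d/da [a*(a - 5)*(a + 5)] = 3*a^2 - 25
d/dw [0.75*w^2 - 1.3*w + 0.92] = 1.5*w - 1.3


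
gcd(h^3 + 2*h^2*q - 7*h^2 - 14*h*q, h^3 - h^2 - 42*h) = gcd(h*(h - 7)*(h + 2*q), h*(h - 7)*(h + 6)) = h^2 - 7*h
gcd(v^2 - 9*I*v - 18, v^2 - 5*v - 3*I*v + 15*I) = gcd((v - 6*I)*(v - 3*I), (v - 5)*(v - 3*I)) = v - 3*I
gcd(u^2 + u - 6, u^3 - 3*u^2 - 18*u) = u + 3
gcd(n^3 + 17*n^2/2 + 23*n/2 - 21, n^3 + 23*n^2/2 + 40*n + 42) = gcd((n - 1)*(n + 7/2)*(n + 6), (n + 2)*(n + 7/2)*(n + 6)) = n^2 + 19*n/2 + 21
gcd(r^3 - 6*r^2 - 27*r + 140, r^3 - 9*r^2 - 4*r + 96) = r - 4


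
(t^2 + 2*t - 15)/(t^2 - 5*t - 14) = (-t^2 - 2*t + 15)/(-t^2 + 5*t + 14)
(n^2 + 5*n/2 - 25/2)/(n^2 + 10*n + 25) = (n - 5/2)/(n + 5)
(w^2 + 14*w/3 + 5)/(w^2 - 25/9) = 3*(w + 3)/(3*w - 5)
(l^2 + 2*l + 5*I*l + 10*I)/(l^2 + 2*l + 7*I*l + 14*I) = (l + 5*I)/(l + 7*I)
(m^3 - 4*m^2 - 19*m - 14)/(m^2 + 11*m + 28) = (m^3 - 4*m^2 - 19*m - 14)/(m^2 + 11*m + 28)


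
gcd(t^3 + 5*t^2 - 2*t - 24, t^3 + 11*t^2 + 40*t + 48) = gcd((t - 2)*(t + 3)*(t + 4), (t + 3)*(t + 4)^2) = t^2 + 7*t + 12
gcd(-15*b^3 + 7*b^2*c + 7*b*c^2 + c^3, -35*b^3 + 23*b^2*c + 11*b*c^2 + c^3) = 5*b^2 - 4*b*c - c^2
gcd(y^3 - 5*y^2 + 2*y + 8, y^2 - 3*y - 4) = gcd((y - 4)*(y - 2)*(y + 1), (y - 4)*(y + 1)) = y^2 - 3*y - 4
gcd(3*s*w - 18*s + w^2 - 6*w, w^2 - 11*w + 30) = w - 6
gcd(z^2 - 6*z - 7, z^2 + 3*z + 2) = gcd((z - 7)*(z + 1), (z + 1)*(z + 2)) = z + 1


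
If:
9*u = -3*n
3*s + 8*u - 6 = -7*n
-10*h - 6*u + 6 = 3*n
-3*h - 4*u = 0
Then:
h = 24/49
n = 54/49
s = 20/49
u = -18/49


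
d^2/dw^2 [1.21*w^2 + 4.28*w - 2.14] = 2.42000000000000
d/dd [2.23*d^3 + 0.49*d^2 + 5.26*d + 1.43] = 6.69*d^2 + 0.98*d + 5.26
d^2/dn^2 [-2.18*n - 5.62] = 0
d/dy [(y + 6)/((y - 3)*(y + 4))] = (-y^2 - 12*y - 18)/(y^4 + 2*y^3 - 23*y^2 - 24*y + 144)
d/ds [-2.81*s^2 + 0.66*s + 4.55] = 0.66 - 5.62*s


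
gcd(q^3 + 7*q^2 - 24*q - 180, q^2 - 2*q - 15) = q - 5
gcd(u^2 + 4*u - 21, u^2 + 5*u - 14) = u + 7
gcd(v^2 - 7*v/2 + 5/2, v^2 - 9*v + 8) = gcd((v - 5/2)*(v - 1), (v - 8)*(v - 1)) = v - 1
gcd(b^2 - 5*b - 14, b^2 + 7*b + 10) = b + 2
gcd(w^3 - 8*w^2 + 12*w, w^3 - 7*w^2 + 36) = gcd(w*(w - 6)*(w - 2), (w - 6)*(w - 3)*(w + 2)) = w - 6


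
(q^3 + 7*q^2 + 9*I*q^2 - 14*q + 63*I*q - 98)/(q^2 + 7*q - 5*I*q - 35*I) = (q^2 + 9*I*q - 14)/(q - 5*I)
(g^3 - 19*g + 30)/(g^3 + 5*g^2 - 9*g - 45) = (g - 2)/(g + 3)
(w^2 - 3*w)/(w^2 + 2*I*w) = (w - 3)/(w + 2*I)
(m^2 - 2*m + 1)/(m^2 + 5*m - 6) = (m - 1)/(m + 6)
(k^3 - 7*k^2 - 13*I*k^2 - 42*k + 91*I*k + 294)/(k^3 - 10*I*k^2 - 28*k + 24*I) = (k^2 - 7*k*(1 + I) + 49*I)/(k^2 - 4*I*k - 4)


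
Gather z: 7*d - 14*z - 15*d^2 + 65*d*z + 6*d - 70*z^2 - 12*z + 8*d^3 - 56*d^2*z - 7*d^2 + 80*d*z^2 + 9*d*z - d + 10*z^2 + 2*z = 8*d^3 - 22*d^2 + 12*d + z^2*(80*d - 60) + z*(-56*d^2 + 74*d - 24)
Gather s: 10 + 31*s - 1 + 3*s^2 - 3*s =3*s^2 + 28*s + 9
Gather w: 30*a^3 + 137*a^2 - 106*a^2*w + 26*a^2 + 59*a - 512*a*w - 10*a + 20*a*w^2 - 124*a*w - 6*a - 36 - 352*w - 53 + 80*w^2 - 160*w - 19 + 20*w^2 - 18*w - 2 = 30*a^3 + 163*a^2 + 43*a + w^2*(20*a + 100) + w*(-106*a^2 - 636*a - 530) - 110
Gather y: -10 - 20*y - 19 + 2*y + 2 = -18*y - 27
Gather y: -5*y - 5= -5*y - 5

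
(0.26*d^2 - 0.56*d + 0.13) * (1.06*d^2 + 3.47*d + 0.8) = 0.2756*d^4 + 0.3086*d^3 - 1.5974*d^2 + 0.00309999999999999*d + 0.104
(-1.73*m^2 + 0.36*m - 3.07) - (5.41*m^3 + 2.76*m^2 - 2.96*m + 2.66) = -5.41*m^3 - 4.49*m^2 + 3.32*m - 5.73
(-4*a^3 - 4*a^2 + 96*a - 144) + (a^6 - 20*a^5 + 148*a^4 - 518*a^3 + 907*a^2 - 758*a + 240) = a^6 - 20*a^5 + 148*a^4 - 522*a^3 + 903*a^2 - 662*a + 96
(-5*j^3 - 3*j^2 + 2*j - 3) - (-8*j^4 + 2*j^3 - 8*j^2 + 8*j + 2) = 8*j^4 - 7*j^3 + 5*j^2 - 6*j - 5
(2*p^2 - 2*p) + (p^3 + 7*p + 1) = p^3 + 2*p^2 + 5*p + 1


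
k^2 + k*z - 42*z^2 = (k - 6*z)*(k + 7*z)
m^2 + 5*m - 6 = (m - 1)*(m + 6)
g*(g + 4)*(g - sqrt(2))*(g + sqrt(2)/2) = g^4 - sqrt(2)*g^3/2 + 4*g^3 - 2*sqrt(2)*g^2 - g^2 - 4*g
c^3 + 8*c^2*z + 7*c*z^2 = c*(c + z)*(c + 7*z)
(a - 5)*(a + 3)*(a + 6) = a^3 + 4*a^2 - 27*a - 90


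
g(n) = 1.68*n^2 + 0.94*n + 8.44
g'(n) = 3.36*n + 0.94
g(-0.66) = 8.55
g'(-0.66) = -1.28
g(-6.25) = 68.19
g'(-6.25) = -20.06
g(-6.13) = 65.81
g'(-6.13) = -19.66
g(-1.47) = 10.69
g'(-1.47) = -4.00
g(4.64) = 48.97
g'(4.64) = 16.53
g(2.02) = 17.19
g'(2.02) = 7.73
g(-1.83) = 12.35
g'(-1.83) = -5.21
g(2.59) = 22.14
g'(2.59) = 9.64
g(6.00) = 74.56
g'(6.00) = 21.10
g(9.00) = 152.98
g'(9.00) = 31.18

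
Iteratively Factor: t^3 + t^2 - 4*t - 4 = (t + 1)*(t^2 - 4) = (t + 1)*(t + 2)*(t - 2)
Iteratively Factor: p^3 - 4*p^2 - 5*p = (p + 1)*(p^2 - 5*p) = (p - 5)*(p + 1)*(p)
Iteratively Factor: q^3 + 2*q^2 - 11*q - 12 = (q + 4)*(q^2 - 2*q - 3) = (q - 3)*(q + 4)*(q + 1)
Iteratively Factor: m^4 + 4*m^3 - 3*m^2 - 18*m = (m + 3)*(m^3 + m^2 - 6*m) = (m + 3)^2*(m^2 - 2*m) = m*(m + 3)^2*(m - 2)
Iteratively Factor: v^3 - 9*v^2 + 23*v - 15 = (v - 5)*(v^2 - 4*v + 3) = (v - 5)*(v - 3)*(v - 1)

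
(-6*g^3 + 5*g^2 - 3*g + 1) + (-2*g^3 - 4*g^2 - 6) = -8*g^3 + g^2 - 3*g - 5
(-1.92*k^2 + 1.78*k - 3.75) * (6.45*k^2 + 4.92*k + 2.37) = -12.384*k^4 + 2.0346*k^3 - 19.9803*k^2 - 14.2314*k - 8.8875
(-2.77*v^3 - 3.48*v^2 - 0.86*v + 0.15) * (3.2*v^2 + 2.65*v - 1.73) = -8.864*v^5 - 18.4765*v^4 - 7.1819*v^3 + 4.2214*v^2 + 1.8853*v - 0.2595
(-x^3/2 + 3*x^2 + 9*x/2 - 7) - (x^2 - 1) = -x^3/2 + 2*x^2 + 9*x/2 - 6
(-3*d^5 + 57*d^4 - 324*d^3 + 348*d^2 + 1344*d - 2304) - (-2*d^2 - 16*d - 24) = -3*d^5 + 57*d^4 - 324*d^3 + 350*d^2 + 1360*d - 2280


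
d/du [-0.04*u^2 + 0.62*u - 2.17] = 0.62 - 0.08*u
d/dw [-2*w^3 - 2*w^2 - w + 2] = -6*w^2 - 4*w - 1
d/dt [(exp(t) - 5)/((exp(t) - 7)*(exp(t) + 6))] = (-exp(2*t) + 10*exp(t) - 47)*exp(t)/(exp(4*t) - 2*exp(3*t) - 83*exp(2*t) + 84*exp(t) + 1764)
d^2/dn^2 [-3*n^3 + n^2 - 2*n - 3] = 2 - 18*n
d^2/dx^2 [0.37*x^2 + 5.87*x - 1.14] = 0.740000000000000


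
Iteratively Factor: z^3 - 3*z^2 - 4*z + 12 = (z - 3)*(z^2 - 4) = (z - 3)*(z + 2)*(z - 2)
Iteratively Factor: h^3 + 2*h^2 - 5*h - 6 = (h + 1)*(h^2 + h - 6) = (h - 2)*(h + 1)*(h + 3)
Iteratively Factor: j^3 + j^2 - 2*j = (j - 1)*(j^2 + 2*j) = j*(j - 1)*(j + 2)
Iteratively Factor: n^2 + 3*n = (n)*(n + 3)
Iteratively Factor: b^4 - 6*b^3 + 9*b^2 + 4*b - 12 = (b - 3)*(b^3 - 3*b^2 + 4) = (b - 3)*(b - 2)*(b^2 - b - 2) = (b - 3)*(b - 2)^2*(b + 1)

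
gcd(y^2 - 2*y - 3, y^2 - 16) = 1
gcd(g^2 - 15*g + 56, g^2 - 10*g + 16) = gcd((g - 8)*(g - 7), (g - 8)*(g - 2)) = g - 8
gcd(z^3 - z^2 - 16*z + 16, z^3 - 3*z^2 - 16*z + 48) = z^2 - 16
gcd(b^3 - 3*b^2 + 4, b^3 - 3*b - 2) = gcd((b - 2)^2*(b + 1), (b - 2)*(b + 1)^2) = b^2 - b - 2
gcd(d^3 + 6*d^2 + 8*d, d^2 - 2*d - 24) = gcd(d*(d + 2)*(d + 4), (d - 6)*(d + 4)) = d + 4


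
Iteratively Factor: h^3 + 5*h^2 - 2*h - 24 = (h + 4)*(h^2 + h - 6) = (h - 2)*(h + 4)*(h + 3)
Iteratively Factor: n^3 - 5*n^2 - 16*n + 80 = (n - 4)*(n^2 - n - 20) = (n - 5)*(n - 4)*(n + 4)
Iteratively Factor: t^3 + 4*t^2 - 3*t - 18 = (t + 3)*(t^2 + t - 6) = (t + 3)^2*(t - 2)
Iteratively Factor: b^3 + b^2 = (b)*(b^2 + b) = b*(b + 1)*(b)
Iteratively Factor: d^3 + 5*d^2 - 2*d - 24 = (d - 2)*(d^2 + 7*d + 12) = (d - 2)*(d + 3)*(d + 4)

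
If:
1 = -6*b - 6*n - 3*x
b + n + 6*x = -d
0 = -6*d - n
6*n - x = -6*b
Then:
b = 221/24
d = 37/24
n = -37/4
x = -1/4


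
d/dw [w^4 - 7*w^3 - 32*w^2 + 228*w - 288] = 4*w^3 - 21*w^2 - 64*w + 228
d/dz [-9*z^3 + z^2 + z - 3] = -27*z^2 + 2*z + 1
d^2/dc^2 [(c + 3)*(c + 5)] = 2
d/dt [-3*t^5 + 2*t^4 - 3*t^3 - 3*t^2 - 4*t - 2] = -15*t^4 + 8*t^3 - 9*t^2 - 6*t - 4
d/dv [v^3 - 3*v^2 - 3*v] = 3*v^2 - 6*v - 3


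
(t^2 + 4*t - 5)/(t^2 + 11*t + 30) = (t - 1)/(t + 6)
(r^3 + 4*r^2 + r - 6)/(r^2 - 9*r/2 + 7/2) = 2*(r^2 + 5*r + 6)/(2*r - 7)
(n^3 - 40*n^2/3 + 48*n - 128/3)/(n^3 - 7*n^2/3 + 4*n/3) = (n^2 - 12*n + 32)/(n*(n - 1))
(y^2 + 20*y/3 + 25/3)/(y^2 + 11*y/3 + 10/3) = (y + 5)/(y + 2)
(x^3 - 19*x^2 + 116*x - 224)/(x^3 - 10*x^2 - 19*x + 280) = (x - 4)/(x + 5)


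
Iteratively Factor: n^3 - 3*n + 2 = (n - 1)*(n^2 + n - 2) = (n - 1)*(n + 2)*(n - 1)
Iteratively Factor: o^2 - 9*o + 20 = (o - 5)*(o - 4)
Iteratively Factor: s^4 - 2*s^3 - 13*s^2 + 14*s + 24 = (s + 1)*(s^3 - 3*s^2 - 10*s + 24) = (s - 2)*(s + 1)*(s^2 - s - 12) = (s - 4)*(s - 2)*(s + 1)*(s + 3)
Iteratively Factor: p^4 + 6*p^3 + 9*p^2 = (p)*(p^3 + 6*p^2 + 9*p) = p*(p + 3)*(p^2 + 3*p) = p^2*(p + 3)*(p + 3)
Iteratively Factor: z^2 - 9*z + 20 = (z - 4)*(z - 5)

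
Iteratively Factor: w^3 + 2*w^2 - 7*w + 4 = (w - 1)*(w^2 + 3*w - 4) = (w - 1)*(w + 4)*(w - 1)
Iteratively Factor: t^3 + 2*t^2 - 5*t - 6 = (t + 1)*(t^2 + t - 6) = (t + 1)*(t + 3)*(t - 2)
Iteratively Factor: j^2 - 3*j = (j - 3)*(j)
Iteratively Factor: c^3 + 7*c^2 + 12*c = (c + 4)*(c^2 + 3*c) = (c + 3)*(c + 4)*(c)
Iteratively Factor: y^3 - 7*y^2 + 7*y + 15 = (y + 1)*(y^2 - 8*y + 15) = (y - 5)*(y + 1)*(y - 3)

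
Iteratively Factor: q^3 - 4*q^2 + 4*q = (q)*(q^2 - 4*q + 4) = q*(q - 2)*(q - 2)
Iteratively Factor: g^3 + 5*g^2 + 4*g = (g + 1)*(g^2 + 4*g) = g*(g + 1)*(g + 4)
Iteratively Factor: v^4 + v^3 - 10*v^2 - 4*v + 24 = (v - 2)*(v^3 + 3*v^2 - 4*v - 12) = (v - 2)*(v + 3)*(v^2 - 4) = (v - 2)^2*(v + 3)*(v + 2)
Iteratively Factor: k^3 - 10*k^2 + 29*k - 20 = (k - 4)*(k^2 - 6*k + 5) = (k - 5)*(k - 4)*(k - 1)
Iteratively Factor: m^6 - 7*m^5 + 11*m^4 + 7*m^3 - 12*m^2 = (m + 1)*(m^5 - 8*m^4 + 19*m^3 - 12*m^2) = m*(m + 1)*(m^4 - 8*m^3 + 19*m^2 - 12*m) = m*(m - 1)*(m + 1)*(m^3 - 7*m^2 + 12*m) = m*(m - 3)*(m - 1)*(m + 1)*(m^2 - 4*m) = m*(m - 4)*(m - 3)*(m - 1)*(m + 1)*(m)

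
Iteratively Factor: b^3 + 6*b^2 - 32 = (b + 4)*(b^2 + 2*b - 8) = (b - 2)*(b + 4)*(b + 4)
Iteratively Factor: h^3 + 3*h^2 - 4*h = (h + 4)*(h^2 - h) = h*(h + 4)*(h - 1)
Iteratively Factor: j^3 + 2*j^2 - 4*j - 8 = (j + 2)*(j^2 - 4) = (j + 2)^2*(j - 2)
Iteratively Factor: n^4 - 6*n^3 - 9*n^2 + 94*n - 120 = (n - 5)*(n^3 - n^2 - 14*n + 24) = (n - 5)*(n + 4)*(n^2 - 5*n + 6) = (n - 5)*(n - 2)*(n + 4)*(n - 3)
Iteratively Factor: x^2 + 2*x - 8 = (x - 2)*(x + 4)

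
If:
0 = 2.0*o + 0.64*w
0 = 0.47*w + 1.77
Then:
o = 1.21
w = -3.77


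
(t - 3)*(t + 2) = t^2 - t - 6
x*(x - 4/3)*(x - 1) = x^3 - 7*x^2/3 + 4*x/3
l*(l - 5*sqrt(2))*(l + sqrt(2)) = l^3 - 4*sqrt(2)*l^2 - 10*l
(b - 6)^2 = b^2 - 12*b + 36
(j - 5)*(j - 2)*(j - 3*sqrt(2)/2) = j^3 - 7*j^2 - 3*sqrt(2)*j^2/2 + 10*j + 21*sqrt(2)*j/2 - 15*sqrt(2)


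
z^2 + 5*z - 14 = (z - 2)*(z + 7)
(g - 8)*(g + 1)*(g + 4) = g^3 - 3*g^2 - 36*g - 32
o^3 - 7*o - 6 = (o - 3)*(o + 1)*(o + 2)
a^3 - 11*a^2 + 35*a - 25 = (a - 5)^2*(a - 1)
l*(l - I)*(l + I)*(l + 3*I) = l^4 + 3*I*l^3 + l^2 + 3*I*l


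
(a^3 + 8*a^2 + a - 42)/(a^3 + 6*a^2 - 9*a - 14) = (a + 3)/(a + 1)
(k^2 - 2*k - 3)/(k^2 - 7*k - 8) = (k - 3)/(k - 8)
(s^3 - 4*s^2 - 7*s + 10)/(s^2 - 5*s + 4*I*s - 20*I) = (s^2 + s - 2)/(s + 4*I)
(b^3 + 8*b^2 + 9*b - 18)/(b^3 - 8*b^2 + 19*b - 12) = (b^2 + 9*b + 18)/(b^2 - 7*b + 12)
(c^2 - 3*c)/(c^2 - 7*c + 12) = c/(c - 4)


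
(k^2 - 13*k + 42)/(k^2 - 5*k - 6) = (k - 7)/(k + 1)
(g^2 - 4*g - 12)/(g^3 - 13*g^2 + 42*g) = (g + 2)/(g*(g - 7))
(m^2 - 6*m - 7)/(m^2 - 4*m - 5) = (m - 7)/(m - 5)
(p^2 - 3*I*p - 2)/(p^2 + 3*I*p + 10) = (p - I)/(p + 5*I)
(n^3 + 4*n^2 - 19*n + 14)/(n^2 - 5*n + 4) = (n^2 + 5*n - 14)/(n - 4)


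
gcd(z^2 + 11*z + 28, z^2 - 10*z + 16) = 1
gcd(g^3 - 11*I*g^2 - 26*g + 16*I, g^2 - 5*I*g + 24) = g - 8*I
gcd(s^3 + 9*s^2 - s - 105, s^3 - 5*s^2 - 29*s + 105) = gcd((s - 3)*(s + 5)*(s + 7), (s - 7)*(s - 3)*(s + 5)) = s^2 + 2*s - 15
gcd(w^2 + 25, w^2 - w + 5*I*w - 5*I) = w + 5*I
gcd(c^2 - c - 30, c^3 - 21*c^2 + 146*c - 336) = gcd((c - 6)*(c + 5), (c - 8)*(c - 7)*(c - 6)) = c - 6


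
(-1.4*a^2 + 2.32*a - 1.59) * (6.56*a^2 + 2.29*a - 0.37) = -9.184*a^4 + 12.0132*a^3 - 4.5996*a^2 - 4.4995*a + 0.5883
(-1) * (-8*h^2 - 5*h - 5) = 8*h^2 + 5*h + 5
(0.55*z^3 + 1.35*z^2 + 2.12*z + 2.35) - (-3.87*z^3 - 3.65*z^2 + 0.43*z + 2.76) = 4.42*z^3 + 5.0*z^2 + 1.69*z - 0.41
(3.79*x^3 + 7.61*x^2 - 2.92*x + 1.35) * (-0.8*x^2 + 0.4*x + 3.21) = -3.032*x^5 - 4.572*x^4 + 17.5459*x^3 + 22.1801*x^2 - 8.8332*x + 4.3335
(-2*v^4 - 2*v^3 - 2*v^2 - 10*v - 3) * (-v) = 2*v^5 + 2*v^4 + 2*v^3 + 10*v^2 + 3*v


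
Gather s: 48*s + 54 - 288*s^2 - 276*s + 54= -288*s^2 - 228*s + 108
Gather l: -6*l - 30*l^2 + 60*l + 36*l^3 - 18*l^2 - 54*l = 36*l^3 - 48*l^2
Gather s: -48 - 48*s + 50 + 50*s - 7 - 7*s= -5*s - 5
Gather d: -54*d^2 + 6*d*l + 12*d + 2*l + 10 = -54*d^2 + d*(6*l + 12) + 2*l + 10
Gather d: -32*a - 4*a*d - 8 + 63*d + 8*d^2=-32*a + 8*d^2 + d*(63 - 4*a) - 8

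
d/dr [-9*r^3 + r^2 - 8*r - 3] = -27*r^2 + 2*r - 8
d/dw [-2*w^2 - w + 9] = -4*w - 1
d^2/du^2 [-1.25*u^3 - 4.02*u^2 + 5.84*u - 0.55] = -7.5*u - 8.04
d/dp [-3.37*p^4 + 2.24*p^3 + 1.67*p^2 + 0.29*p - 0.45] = -13.48*p^3 + 6.72*p^2 + 3.34*p + 0.29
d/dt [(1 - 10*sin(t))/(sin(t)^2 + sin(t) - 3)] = (10*sin(t)^2 - 2*sin(t) + 29)*cos(t)/(sin(t)^2 + sin(t) - 3)^2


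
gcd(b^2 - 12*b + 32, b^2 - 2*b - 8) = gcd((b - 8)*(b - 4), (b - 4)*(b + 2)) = b - 4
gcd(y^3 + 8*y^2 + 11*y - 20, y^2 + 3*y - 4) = y^2 + 3*y - 4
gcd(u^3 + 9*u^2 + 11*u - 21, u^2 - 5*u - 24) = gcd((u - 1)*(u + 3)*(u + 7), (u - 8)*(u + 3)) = u + 3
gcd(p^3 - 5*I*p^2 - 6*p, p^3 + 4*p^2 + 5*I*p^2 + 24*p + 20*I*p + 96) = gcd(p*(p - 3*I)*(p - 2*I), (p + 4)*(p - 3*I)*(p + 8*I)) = p - 3*I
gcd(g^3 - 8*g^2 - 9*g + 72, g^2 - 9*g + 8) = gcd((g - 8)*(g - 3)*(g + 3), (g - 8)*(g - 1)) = g - 8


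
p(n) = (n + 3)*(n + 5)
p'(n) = 2*n + 8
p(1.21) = 26.14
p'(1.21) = 10.42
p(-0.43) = 11.74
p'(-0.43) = 7.14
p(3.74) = 58.91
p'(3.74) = 15.48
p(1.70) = 31.49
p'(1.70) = 11.40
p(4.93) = 78.74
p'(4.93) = 17.86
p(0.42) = 18.54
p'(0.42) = 8.84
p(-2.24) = 2.10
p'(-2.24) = 3.52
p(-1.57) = 4.90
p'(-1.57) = 4.86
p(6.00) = 99.00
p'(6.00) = 20.00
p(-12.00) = 63.00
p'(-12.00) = -16.00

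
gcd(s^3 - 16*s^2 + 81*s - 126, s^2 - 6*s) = s - 6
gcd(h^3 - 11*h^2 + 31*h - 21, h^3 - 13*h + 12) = h^2 - 4*h + 3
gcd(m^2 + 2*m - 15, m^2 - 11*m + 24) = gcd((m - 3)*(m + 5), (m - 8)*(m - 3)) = m - 3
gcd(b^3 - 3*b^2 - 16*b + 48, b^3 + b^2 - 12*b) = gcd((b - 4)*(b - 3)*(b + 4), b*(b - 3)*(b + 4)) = b^2 + b - 12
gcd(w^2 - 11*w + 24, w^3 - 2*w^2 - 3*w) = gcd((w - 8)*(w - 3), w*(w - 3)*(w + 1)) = w - 3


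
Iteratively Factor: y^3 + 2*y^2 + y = (y + 1)*(y^2 + y) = (y + 1)^2*(y)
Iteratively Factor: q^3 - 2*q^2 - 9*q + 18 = (q - 2)*(q^2 - 9) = (q - 3)*(q - 2)*(q + 3)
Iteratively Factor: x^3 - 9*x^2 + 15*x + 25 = (x - 5)*(x^2 - 4*x - 5) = (x - 5)*(x + 1)*(x - 5)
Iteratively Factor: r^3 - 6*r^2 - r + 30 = (r + 2)*(r^2 - 8*r + 15) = (r - 5)*(r + 2)*(r - 3)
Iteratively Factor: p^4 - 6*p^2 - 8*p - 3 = (p + 1)*(p^3 - p^2 - 5*p - 3) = (p + 1)^2*(p^2 - 2*p - 3) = (p - 3)*(p + 1)^2*(p + 1)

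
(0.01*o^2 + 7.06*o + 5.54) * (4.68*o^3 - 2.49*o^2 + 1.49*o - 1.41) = 0.0468*o^5 + 33.0159*o^4 + 8.3627*o^3 - 3.2893*o^2 - 1.7*o - 7.8114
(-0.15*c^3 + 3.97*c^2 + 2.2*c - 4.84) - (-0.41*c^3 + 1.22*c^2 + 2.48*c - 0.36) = 0.26*c^3 + 2.75*c^2 - 0.28*c - 4.48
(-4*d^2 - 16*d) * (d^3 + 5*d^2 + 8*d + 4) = -4*d^5 - 36*d^4 - 112*d^3 - 144*d^2 - 64*d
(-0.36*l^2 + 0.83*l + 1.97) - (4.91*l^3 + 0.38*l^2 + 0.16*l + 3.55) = -4.91*l^3 - 0.74*l^2 + 0.67*l - 1.58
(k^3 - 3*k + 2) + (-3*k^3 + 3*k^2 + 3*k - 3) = -2*k^3 + 3*k^2 - 1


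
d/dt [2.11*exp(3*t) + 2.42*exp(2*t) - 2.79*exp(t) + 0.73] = (6.33*exp(2*t) + 4.84*exp(t) - 2.79)*exp(t)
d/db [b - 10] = 1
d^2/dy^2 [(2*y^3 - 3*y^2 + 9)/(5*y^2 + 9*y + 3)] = 6*(89*y^3 + 324*y^2 + 423*y + 189)/(125*y^6 + 675*y^5 + 1440*y^4 + 1539*y^3 + 864*y^2 + 243*y + 27)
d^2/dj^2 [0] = 0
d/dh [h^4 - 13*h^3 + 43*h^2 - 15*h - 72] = 4*h^3 - 39*h^2 + 86*h - 15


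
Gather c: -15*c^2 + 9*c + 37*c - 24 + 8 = -15*c^2 + 46*c - 16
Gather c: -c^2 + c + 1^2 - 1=-c^2 + c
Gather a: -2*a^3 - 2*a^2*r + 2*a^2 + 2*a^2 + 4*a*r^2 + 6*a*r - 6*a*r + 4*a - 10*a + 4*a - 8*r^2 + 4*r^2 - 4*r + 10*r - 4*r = -2*a^3 + a^2*(4 - 2*r) + a*(4*r^2 - 2) - 4*r^2 + 2*r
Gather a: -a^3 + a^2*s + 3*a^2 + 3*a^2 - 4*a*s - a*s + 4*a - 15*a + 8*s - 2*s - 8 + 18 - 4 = -a^3 + a^2*(s + 6) + a*(-5*s - 11) + 6*s + 6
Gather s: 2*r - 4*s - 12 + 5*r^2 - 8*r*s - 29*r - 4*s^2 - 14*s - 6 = 5*r^2 - 27*r - 4*s^2 + s*(-8*r - 18) - 18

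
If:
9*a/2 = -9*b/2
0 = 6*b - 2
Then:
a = -1/3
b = 1/3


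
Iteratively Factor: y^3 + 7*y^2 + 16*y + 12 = (y + 3)*(y^2 + 4*y + 4) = (y + 2)*(y + 3)*(y + 2)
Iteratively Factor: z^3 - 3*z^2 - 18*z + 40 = (z - 2)*(z^2 - z - 20) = (z - 5)*(z - 2)*(z + 4)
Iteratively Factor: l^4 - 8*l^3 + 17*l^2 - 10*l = (l)*(l^3 - 8*l^2 + 17*l - 10) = l*(l - 5)*(l^2 - 3*l + 2) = l*(l - 5)*(l - 1)*(l - 2)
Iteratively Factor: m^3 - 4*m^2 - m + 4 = (m - 1)*(m^2 - 3*m - 4) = (m - 4)*(m - 1)*(m + 1)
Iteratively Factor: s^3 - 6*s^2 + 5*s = (s - 1)*(s^2 - 5*s) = (s - 5)*(s - 1)*(s)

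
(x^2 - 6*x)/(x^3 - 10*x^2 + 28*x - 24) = x/(x^2 - 4*x + 4)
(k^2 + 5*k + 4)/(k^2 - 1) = (k + 4)/(k - 1)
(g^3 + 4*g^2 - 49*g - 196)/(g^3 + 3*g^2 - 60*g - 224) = (g - 7)/(g - 8)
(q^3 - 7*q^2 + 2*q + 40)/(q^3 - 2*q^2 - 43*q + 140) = (q + 2)/(q + 7)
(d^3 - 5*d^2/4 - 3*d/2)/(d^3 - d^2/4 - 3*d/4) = (d - 2)/(d - 1)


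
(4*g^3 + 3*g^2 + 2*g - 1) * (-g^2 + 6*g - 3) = -4*g^5 + 21*g^4 + 4*g^3 + 4*g^2 - 12*g + 3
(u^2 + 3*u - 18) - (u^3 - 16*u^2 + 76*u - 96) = -u^3 + 17*u^2 - 73*u + 78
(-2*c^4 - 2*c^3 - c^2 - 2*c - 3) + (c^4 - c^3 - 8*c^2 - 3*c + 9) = -c^4 - 3*c^3 - 9*c^2 - 5*c + 6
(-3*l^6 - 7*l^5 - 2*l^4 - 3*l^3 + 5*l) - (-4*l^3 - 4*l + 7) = -3*l^6 - 7*l^5 - 2*l^4 + l^3 + 9*l - 7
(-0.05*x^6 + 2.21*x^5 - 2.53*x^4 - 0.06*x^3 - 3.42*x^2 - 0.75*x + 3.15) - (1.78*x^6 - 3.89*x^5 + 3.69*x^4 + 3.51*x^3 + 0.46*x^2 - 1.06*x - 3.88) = -1.83*x^6 + 6.1*x^5 - 6.22*x^4 - 3.57*x^3 - 3.88*x^2 + 0.31*x + 7.03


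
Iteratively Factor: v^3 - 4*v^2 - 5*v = (v - 5)*(v^2 + v) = v*(v - 5)*(v + 1)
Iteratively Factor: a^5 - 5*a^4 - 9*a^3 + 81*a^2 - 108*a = (a - 3)*(a^4 - 2*a^3 - 15*a^2 + 36*a) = (a - 3)*(a + 4)*(a^3 - 6*a^2 + 9*a) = (a - 3)^2*(a + 4)*(a^2 - 3*a) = a*(a - 3)^2*(a + 4)*(a - 3)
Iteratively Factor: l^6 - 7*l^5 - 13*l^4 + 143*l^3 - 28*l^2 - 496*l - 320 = (l - 4)*(l^5 - 3*l^4 - 25*l^3 + 43*l^2 + 144*l + 80) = (l - 4)*(l + 1)*(l^4 - 4*l^3 - 21*l^2 + 64*l + 80) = (l - 4)^2*(l + 1)*(l^3 - 21*l - 20) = (l - 5)*(l - 4)^2*(l + 1)*(l^2 + 5*l + 4) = (l - 5)*(l - 4)^2*(l + 1)*(l + 4)*(l + 1)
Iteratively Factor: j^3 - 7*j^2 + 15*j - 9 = (j - 3)*(j^2 - 4*j + 3) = (j - 3)*(j - 1)*(j - 3)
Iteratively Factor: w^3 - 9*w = (w + 3)*(w^2 - 3*w) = (w - 3)*(w + 3)*(w)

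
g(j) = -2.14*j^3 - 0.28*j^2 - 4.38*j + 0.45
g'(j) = -6.42*j^2 - 0.56*j - 4.38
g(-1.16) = 8.49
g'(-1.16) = -12.37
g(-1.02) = 6.90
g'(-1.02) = -10.49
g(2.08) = -29.13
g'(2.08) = -33.32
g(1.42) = -12.46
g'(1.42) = -18.12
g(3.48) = -108.37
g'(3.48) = -84.08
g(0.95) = -5.80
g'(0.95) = -10.71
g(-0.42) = 2.40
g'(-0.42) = -5.28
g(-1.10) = 7.78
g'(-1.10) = -11.53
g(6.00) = -498.15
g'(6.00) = -238.86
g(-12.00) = 3710.61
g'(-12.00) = -922.14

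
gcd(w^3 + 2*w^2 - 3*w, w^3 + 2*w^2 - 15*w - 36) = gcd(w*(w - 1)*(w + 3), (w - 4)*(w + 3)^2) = w + 3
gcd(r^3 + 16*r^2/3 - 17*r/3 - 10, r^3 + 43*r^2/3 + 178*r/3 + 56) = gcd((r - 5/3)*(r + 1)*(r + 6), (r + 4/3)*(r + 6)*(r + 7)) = r + 6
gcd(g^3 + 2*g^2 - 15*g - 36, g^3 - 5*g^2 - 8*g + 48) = g^2 - g - 12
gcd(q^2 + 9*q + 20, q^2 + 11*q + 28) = q + 4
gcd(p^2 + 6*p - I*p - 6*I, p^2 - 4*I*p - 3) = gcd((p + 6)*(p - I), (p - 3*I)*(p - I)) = p - I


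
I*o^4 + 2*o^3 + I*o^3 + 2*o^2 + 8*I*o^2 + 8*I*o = o*(o - 4*I)*(o + 2*I)*(I*o + I)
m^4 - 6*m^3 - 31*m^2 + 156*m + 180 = (m - 6)^2*(m + 1)*(m + 5)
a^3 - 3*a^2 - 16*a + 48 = (a - 4)*(a - 3)*(a + 4)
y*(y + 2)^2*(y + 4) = y^4 + 8*y^3 + 20*y^2 + 16*y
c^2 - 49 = (c - 7)*(c + 7)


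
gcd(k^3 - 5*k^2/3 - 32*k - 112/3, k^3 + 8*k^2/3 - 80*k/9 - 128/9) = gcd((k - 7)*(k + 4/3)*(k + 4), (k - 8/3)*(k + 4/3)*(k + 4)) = k^2 + 16*k/3 + 16/3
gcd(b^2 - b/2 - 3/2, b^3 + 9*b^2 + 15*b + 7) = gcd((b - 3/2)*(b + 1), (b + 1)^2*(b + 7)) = b + 1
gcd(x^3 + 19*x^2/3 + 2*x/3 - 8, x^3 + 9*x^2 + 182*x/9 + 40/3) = x^2 + 22*x/3 + 8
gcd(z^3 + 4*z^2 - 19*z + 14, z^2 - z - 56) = z + 7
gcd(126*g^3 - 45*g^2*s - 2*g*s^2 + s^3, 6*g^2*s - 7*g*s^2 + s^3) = -6*g + s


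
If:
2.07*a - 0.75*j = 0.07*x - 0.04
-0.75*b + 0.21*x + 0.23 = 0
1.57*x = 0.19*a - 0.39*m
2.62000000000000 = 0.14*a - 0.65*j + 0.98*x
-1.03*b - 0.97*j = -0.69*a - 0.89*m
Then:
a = -1.32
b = 0.43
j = -3.64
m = -2.44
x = 0.45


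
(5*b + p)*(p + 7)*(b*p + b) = 5*b^2*p^2 + 40*b^2*p + 35*b^2 + b*p^3 + 8*b*p^2 + 7*b*p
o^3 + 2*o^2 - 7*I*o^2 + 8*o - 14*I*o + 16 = (o + 2)*(o - 8*I)*(o + I)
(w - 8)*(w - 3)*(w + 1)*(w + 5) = w^4 - 5*w^3 - 37*w^2 + 89*w + 120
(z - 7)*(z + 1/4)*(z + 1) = z^3 - 23*z^2/4 - 17*z/2 - 7/4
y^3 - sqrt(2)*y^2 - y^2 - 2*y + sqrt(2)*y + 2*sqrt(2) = (y - 2)*(y + 1)*(y - sqrt(2))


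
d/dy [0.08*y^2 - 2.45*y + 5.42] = 0.16*y - 2.45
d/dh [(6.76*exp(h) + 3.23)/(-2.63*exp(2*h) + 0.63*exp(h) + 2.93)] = (17.7788*exp(2*h) + 16.9898*exp(h) + 17.7719)*exp(h)/(6.9169*exp(4*h) - 3.3138*exp(3*h) - 15.0149*exp(2*h) + 3.6918*exp(h) + 8.5849)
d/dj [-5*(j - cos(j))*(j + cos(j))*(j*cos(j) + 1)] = 5*j^3*sin(j) - 15*j^2*cos(j) - 15*j*sin(j)*cos(j)^2 - 10*j - 5*sin(2*j) + 5*cos(j)^3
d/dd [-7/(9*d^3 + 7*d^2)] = 7*(27*d + 14)/(d^3*(9*d + 7)^2)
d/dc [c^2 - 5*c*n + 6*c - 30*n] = 2*c - 5*n + 6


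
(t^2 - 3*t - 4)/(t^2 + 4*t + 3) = (t - 4)/(t + 3)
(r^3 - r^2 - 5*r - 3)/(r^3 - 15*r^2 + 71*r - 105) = (r^2 + 2*r + 1)/(r^2 - 12*r + 35)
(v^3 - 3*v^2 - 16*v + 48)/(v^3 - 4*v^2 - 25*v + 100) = (v^2 + v - 12)/(v^2 - 25)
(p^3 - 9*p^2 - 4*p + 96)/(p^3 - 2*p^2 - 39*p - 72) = (p - 4)/(p + 3)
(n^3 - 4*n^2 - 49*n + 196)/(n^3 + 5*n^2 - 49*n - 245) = (n - 4)/(n + 5)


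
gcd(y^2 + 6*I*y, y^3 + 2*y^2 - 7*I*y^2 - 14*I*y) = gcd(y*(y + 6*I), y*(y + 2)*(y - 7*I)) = y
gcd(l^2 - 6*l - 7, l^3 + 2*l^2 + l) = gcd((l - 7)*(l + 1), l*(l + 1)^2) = l + 1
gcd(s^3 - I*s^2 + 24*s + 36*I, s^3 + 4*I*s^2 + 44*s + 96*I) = s^2 - 4*I*s + 12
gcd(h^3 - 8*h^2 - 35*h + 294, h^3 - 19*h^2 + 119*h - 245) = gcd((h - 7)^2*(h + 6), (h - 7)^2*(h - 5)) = h^2 - 14*h + 49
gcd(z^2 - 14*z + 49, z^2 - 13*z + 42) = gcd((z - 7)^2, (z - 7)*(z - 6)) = z - 7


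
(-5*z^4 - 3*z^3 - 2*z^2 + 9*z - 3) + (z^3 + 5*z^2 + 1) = -5*z^4 - 2*z^3 + 3*z^2 + 9*z - 2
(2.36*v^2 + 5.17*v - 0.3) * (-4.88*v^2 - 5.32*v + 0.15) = -11.5168*v^4 - 37.7848*v^3 - 25.6864*v^2 + 2.3715*v - 0.045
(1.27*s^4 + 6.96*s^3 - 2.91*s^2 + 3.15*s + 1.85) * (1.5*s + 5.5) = 1.905*s^5 + 17.425*s^4 + 33.915*s^3 - 11.28*s^2 + 20.1*s + 10.175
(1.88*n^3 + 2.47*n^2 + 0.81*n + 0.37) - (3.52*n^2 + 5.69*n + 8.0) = 1.88*n^3 - 1.05*n^2 - 4.88*n - 7.63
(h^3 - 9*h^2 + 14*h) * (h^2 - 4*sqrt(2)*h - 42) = h^5 - 9*h^4 - 4*sqrt(2)*h^4 - 28*h^3 + 36*sqrt(2)*h^3 - 56*sqrt(2)*h^2 + 378*h^2 - 588*h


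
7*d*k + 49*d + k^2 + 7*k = (7*d + k)*(k + 7)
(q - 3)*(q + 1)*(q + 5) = q^3 + 3*q^2 - 13*q - 15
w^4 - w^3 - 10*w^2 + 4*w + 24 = (w - 3)*(w - 2)*(w + 2)^2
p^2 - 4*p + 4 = (p - 2)^2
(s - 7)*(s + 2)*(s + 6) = s^3 + s^2 - 44*s - 84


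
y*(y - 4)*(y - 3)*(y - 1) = y^4 - 8*y^3 + 19*y^2 - 12*y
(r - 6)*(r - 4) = r^2 - 10*r + 24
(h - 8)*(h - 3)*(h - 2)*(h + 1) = h^4 - 12*h^3 + 33*h^2 - 2*h - 48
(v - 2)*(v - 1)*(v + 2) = v^3 - v^2 - 4*v + 4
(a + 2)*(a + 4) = a^2 + 6*a + 8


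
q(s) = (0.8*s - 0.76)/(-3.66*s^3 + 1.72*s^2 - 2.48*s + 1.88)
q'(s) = (0.8*s - 0.76)*(10.98*s^2 - 3.44*s + 2.48)/(-3.66*s^3 + 1.72*s^2 - 2.48*s + 1.88)^2 + 0.8/(-3.66*s^3 + 1.72*s^2 - 2.48*s + 1.88) = (5.856*s^3 - 9.7208*s^2 + 2.6144*s - 0.3808)/(13.3956*s^6 - 12.5904*s^5 + 21.112*s^4 - 22.2928*s^3 + 12.6176*s^2 - 9.3248*s + 3.5344)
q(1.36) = -0.04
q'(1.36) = -0.00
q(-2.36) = -0.04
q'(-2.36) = -0.03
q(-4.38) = -0.01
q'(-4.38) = -0.01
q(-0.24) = -0.36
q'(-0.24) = -0.24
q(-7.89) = -0.00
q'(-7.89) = -0.00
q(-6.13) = -0.01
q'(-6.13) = -0.00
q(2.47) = -0.02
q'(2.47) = 0.01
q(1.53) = -0.04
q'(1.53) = 0.02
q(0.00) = -0.40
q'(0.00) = -0.11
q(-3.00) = -0.03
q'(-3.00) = -0.02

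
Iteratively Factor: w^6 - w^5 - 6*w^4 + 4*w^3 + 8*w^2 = (w + 2)*(w^5 - 3*w^4 + 4*w^2) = (w - 2)*(w + 2)*(w^4 - w^3 - 2*w^2) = w*(w - 2)*(w + 2)*(w^3 - w^2 - 2*w) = w*(w - 2)^2*(w + 2)*(w^2 + w) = w*(w - 2)^2*(w + 1)*(w + 2)*(w)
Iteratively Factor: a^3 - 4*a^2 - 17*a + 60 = (a - 3)*(a^2 - a - 20) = (a - 5)*(a - 3)*(a + 4)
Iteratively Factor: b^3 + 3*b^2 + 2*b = (b + 2)*(b^2 + b) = (b + 1)*(b + 2)*(b)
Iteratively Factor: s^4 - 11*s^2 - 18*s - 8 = (s + 1)*(s^3 - s^2 - 10*s - 8) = (s - 4)*(s + 1)*(s^2 + 3*s + 2) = (s - 4)*(s + 1)^2*(s + 2)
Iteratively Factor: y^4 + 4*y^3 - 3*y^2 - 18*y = (y + 3)*(y^3 + y^2 - 6*y) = y*(y + 3)*(y^2 + y - 6) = y*(y + 3)^2*(y - 2)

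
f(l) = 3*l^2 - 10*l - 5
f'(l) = 6*l - 10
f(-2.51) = 39.00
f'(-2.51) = -25.06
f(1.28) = -12.88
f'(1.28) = -2.32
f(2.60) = -10.72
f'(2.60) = 5.60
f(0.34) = -8.05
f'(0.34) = -7.96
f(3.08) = -7.34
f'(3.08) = 8.48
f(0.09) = -5.88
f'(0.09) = -9.46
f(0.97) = -11.88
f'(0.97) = -4.18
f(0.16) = -6.52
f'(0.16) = -9.04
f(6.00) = 43.00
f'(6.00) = 26.00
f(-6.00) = 163.00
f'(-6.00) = -46.00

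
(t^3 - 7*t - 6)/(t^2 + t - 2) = (t^2 - 2*t - 3)/(t - 1)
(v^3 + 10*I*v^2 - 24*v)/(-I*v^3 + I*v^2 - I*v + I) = v*(I*v^2 - 10*v - 24*I)/(v^3 - v^2 + v - 1)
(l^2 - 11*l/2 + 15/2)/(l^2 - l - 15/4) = 2*(l - 3)/(2*l + 3)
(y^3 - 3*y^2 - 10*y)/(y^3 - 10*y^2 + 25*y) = (y + 2)/(y - 5)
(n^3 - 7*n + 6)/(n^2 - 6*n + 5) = (n^2 + n - 6)/(n - 5)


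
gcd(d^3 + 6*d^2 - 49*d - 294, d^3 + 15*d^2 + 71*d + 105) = d + 7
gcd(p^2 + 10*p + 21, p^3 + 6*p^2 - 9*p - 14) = p + 7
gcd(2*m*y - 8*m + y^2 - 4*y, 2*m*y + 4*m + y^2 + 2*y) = 2*m + y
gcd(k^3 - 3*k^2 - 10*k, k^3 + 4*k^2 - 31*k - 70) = k^2 - 3*k - 10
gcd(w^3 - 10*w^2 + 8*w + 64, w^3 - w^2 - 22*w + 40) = w - 4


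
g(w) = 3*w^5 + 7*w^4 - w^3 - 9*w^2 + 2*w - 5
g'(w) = 15*w^4 + 28*w^3 - 3*w^2 - 18*w + 2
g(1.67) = 62.00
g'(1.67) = 210.65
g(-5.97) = -13983.62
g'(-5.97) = 13098.91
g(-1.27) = -11.71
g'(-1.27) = 1.69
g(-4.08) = -1547.08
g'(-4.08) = 2280.36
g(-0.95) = -10.78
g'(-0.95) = 4.60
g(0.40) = -5.49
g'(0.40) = -3.50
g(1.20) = 4.69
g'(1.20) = 55.57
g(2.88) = 978.21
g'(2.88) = 1626.09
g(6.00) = 31867.00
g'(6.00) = 25274.00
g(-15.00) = -1922435.00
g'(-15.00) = 664472.00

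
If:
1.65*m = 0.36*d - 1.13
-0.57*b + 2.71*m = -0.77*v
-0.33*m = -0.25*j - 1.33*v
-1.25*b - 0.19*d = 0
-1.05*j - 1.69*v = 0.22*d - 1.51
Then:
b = -0.46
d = 3.00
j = 1.18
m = -0.03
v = -0.23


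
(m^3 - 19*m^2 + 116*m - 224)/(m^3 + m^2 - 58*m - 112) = (m^2 - 11*m + 28)/(m^2 + 9*m + 14)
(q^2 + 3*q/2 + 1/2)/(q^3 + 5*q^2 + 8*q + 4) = (q + 1/2)/(q^2 + 4*q + 4)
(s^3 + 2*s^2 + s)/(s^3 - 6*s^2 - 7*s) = (s + 1)/(s - 7)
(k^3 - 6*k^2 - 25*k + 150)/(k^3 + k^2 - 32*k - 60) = (k - 5)/(k + 2)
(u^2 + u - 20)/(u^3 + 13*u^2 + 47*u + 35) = (u - 4)/(u^2 + 8*u + 7)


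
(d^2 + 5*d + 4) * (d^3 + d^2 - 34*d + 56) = d^5 + 6*d^4 - 25*d^3 - 110*d^2 + 144*d + 224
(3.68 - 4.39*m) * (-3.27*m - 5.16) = 14.3553*m^2 + 10.6188*m - 18.9888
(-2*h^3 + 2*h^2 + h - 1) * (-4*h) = 8*h^4 - 8*h^3 - 4*h^2 + 4*h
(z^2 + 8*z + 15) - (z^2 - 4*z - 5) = 12*z + 20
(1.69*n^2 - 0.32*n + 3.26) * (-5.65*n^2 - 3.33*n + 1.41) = -9.5485*n^4 - 3.8197*n^3 - 14.9705*n^2 - 11.307*n + 4.5966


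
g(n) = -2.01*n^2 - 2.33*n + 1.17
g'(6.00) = -26.45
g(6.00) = -85.17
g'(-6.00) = 21.79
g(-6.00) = -57.21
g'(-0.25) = -1.32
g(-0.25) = 1.63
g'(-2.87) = 9.21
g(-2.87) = -8.70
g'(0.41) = -3.98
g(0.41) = -0.12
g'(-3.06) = 9.97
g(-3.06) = -10.52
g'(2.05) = -10.57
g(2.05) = -12.05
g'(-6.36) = 23.24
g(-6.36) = -65.31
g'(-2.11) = 6.15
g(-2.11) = -2.86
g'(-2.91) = 9.37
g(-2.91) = -9.07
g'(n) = -4.02*n - 2.33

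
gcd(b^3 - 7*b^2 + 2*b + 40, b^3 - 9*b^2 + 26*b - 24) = b - 4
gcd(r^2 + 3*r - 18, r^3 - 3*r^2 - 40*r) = 1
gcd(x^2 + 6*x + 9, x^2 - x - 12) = x + 3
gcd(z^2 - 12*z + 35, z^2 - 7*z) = z - 7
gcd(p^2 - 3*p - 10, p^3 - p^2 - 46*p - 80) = p + 2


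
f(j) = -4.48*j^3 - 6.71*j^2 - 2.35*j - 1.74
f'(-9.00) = -970.21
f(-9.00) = 2741.82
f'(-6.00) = -405.67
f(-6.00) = 738.48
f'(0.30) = -7.59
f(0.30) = -3.17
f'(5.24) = -441.70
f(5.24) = -842.87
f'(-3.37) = -109.76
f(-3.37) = 101.44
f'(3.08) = -171.18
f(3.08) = -203.53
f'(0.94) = -26.84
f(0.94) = -13.60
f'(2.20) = -96.92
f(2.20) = -87.09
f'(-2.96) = -80.38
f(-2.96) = 62.61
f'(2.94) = -157.97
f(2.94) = -180.49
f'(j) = -13.44*j^2 - 13.42*j - 2.35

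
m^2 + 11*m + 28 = (m + 4)*(m + 7)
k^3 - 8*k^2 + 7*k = k*(k - 7)*(k - 1)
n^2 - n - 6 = (n - 3)*(n + 2)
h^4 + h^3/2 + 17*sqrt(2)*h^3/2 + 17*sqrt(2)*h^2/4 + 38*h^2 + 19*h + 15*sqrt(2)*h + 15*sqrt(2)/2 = (h + 1/2)*(h + sqrt(2)/2)*(h + 3*sqrt(2))*(h + 5*sqrt(2))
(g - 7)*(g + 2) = g^2 - 5*g - 14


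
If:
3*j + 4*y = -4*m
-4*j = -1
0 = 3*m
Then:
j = 1/4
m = 0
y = -3/16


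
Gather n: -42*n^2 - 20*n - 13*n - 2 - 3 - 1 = -42*n^2 - 33*n - 6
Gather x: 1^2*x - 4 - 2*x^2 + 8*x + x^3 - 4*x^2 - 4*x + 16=x^3 - 6*x^2 + 5*x + 12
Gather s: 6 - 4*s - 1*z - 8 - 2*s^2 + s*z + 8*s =-2*s^2 + s*(z + 4) - z - 2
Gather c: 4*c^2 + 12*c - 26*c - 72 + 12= 4*c^2 - 14*c - 60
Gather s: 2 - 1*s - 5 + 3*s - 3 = 2*s - 6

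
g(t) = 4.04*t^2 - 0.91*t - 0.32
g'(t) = 8.08*t - 0.91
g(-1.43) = 9.24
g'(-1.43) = -12.46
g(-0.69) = 2.23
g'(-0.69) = -6.49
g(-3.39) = 49.19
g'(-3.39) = -28.30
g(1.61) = 8.69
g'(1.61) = 12.10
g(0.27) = -0.27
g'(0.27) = 1.27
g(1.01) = 2.88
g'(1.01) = 7.25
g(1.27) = 5.04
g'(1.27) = 9.35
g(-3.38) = 48.91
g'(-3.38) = -28.22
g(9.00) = 318.73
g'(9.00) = 71.81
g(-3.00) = 38.77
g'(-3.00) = -25.15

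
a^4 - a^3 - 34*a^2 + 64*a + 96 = (a - 4)^2*(a + 1)*(a + 6)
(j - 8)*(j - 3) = j^2 - 11*j + 24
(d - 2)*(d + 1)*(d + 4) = d^3 + 3*d^2 - 6*d - 8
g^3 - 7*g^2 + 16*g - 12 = (g - 3)*(g - 2)^2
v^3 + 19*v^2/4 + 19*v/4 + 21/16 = (v + 1/2)*(v + 3/4)*(v + 7/2)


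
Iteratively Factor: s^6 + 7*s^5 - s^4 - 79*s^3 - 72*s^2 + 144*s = (s - 1)*(s^5 + 8*s^4 + 7*s^3 - 72*s^2 - 144*s) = (s - 3)*(s - 1)*(s^4 + 11*s^3 + 40*s^2 + 48*s) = (s - 3)*(s - 1)*(s + 4)*(s^3 + 7*s^2 + 12*s) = s*(s - 3)*(s - 1)*(s + 4)*(s^2 + 7*s + 12) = s*(s - 3)*(s - 1)*(s + 3)*(s + 4)*(s + 4)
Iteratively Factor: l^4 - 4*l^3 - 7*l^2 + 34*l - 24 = (l - 1)*(l^3 - 3*l^2 - 10*l + 24) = (l - 1)*(l + 3)*(l^2 - 6*l + 8) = (l - 4)*(l - 1)*(l + 3)*(l - 2)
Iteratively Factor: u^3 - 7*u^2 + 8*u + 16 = (u + 1)*(u^2 - 8*u + 16) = (u - 4)*(u + 1)*(u - 4)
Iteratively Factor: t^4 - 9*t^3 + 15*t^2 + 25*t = (t - 5)*(t^3 - 4*t^2 - 5*t) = (t - 5)*(t + 1)*(t^2 - 5*t) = (t - 5)^2*(t + 1)*(t)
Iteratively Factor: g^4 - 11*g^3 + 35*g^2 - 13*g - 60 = (g - 5)*(g^3 - 6*g^2 + 5*g + 12) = (g - 5)*(g - 4)*(g^2 - 2*g - 3) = (g - 5)*(g - 4)*(g + 1)*(g - 3)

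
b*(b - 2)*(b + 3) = b^3 + b^2 - 6*b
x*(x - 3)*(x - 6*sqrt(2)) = x^3 - 6*sqrt(2)*x^2 - 3*x^2 + 18*sqrt(2)*x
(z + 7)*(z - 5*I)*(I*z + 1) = I*z^3 + 6*z^2 + 7*I*z^2 + 42*z - 5*I*z - 35*I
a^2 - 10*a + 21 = (a - 7)*(a - 3)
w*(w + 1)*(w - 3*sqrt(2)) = w^3 - 3*sqrt(2)*w^2 + w^2 - 3*sqrt(2)*w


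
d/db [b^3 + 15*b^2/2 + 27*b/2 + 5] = 3*b^2 + 15*b + 27/2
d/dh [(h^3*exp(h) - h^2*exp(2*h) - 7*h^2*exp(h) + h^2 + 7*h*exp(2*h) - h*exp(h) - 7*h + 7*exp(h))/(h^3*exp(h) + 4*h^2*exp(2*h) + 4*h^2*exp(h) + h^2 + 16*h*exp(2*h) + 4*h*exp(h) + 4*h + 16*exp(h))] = (-5*h^3*exp(h) + 20*h^2*exp(h) + 11*h^2 + 158*h*exp(h) - 44*exp(2*h) - 140*exp(h))/(h^4 + 8*h^3*exp(h) + 8*h^3 + 16*h^2*exp(2*h) + 64*h^2*exp(h) + 16*h^2 + 128*h*exp(2*h) + 128*h*exp(h) + 256*exp(2*h))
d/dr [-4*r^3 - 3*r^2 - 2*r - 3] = -12*r^2 - 6*r - 2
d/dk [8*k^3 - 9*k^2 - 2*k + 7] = 24*k^2 - 18*k - 2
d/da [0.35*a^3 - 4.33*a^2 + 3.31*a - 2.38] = 1.05*a^2 - 8.66*a + 3.31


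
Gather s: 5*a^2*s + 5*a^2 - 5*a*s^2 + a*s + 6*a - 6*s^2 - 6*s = 5*a^2 + 6*a + s^2*(-5*a - 6) + s*(5*a^2 + a - 6)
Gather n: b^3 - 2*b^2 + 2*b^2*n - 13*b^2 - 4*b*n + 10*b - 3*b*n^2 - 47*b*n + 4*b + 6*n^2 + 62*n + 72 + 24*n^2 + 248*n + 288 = b^3 - 15*b^2 + 14*b + n^2*(30 - 3*b) + n*(2*b^2 - 51*b + 310) + 360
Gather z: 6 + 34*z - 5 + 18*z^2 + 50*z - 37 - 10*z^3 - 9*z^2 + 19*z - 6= -10*z^3 + 9*z^2 + 103*z - 42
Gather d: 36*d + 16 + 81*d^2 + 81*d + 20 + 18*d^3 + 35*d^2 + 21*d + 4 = 18*d^3 + 116*d^2 + 138*d + 40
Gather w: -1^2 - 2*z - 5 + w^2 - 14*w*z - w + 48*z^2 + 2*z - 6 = w^2 + w*(-14*z - 1) + 48*z^2 - 12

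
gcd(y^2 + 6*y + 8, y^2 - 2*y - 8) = y + 2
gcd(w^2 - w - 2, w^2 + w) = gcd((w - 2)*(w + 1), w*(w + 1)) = w + 1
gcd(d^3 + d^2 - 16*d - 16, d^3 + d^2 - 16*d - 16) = d^3 + d^2 - 16*d - 16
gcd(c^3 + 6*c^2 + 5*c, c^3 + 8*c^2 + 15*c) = c^2 + 5*c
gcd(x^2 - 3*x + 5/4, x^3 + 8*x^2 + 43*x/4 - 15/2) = x - 1/2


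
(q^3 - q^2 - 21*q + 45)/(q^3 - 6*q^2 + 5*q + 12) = (q^2 + 2*q - 15)/(q^2 - 3*q - 4)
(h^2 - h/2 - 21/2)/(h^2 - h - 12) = (h - 7/2)/(h - 4)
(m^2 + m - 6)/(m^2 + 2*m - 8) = (m + 3)/(m + 4)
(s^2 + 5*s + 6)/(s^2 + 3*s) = (s + 2)/s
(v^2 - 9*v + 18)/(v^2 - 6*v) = (v - 3)/v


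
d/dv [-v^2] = -2*v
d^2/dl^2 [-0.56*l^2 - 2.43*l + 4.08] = -1.12000000000000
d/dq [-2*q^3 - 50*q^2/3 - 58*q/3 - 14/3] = -6*q^2 - 100*q/3 - 58/3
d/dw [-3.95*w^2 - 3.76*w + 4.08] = -7.9*w - 3.76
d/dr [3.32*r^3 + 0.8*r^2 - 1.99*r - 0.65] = 9.96*r^2 + 1.6*r - 1.99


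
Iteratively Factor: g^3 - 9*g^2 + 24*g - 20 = (g - 2)*(g^2 - 7*g + 10) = (g - 5)*(g - 2)*(g - 2)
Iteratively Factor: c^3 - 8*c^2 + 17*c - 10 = (c - 2)*(c^2 - 6*c + 5) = (c - 2)*(c - 1)*(c - 5)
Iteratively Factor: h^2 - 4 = (h + 2)*(h - 2)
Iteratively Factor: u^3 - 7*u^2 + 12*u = (u - 3)*(u^2 - 4*u) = u*(u - 3)*(u - 4)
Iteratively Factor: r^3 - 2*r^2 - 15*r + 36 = (r - 3)*(r^2 + r - 12) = (r - 3)^2*(r + 4)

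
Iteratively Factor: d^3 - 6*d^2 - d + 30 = (d - 5)*(d^2 - d - 6) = (d - 5)*(d - 3)*(d + 2)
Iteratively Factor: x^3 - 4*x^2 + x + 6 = (x + 1)*(x^2 - 5*x + 6) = (x - 3)*(x + 1)*(x - 2)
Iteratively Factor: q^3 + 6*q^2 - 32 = (q + 4)*(q^2 + 2*q - 8) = (q + 4)^2*(q - 2)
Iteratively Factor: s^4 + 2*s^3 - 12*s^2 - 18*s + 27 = (s - 1)*(s^3 + 3*s^2 - 9*s - 27) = (s - 1)*(s + 3)*(s^2 - 9) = (s - 3)*(s - 1)*(s + 3)*(s + 3)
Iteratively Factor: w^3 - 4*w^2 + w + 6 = (w - 3)*(w^2 - w - 2) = (w - 3)*(w - 2)*(w + 1)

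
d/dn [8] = 0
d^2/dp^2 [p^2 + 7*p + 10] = 2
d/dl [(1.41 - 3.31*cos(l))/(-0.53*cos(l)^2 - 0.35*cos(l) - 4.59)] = (1.7543*cos(l)^2 - 1.4946*cos(l) - 15.6864)*sin(l)/(0.2809*cos(l)^4 + 0.371*cos(l)^3 + 4.9879*cos(l)^2 + 3.213*cos(l) + 21.0681)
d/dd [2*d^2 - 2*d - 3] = 4*d - 2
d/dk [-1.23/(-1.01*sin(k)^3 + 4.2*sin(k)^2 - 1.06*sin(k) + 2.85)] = (-3.7269*sin(k)^2 + 10.332*sin(k) - 1.3038)*cos(k)/(1.01*sin(k)^3 - 4.2*sin(k)^2 + 1.06*sin(k) - 2.85)^2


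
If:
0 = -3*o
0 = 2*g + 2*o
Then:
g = 0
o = 0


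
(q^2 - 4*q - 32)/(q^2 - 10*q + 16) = (q + 4)/(q - 2)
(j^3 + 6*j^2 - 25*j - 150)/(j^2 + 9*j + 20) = (j^2 + j - 30)/(j + 4)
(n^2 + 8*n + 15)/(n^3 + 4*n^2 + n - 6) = (n + 5)/(n^2 + n - 2)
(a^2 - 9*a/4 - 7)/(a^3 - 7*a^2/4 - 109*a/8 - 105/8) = 2*(a - 4)/(2*a^2 - 7*a - 15)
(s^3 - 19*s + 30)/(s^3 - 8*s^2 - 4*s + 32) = (s^2 + 2*s - 15)/(s^2 - 6*s - 16)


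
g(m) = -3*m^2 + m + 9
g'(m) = 1 - 6*m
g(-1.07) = 4.50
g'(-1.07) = 7.42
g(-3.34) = -27.81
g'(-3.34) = 21.04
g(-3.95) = -41.76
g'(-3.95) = 24.70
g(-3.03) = -21.57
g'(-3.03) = 19.18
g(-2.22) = -8.01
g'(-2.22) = 14.32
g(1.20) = 5.88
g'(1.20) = -6.20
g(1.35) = 4.88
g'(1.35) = -7.10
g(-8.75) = -229.44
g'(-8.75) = 53.50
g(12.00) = -411.00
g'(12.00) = -71.00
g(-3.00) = -21.00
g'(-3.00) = 19.00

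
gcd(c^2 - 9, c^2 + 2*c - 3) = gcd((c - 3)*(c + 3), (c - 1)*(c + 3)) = c + 3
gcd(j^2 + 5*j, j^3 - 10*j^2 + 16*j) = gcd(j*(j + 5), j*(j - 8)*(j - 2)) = j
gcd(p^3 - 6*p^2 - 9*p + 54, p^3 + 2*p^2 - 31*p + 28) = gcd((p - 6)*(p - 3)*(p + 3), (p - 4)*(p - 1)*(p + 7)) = 1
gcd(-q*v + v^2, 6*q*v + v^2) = v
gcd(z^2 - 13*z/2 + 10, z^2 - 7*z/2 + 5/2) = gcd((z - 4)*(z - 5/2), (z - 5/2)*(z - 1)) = z - 5/2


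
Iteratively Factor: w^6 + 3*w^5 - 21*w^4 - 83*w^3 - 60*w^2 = (w)*(w^5 + 3*w^4 - 21*w^3 - 83*w^2 - 60*w) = w^2*(w^4 + 3*w^3 - 21*w^2 - 83*w - 60) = w^2*(w - 5)*(w^3 + 8*w^2 + 19*w + 12) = w^2*(w - 5)*(w + 1)*(w^2 + 7*w + 12) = w^2*(w - 5)*(w + 1)*(w + 4)*(w + 3)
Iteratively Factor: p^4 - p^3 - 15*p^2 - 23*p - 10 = (p + 1)*(p^3 - 2*p^2 - 13*p - 10) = (p + 1)^2*(p^2 - 3*p - 10) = (p + 1)^2*(p + 2)*(p - 5)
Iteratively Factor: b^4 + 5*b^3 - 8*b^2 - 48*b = (b + 4)*(b^3 + b^2 - 12*b) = b*(b + 4)*(b^2 + b - 12) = b*(b + 4)^2*(b - 3)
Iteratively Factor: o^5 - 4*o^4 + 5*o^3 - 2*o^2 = (o - 2)*(o^4 - 2*o^3 + o^2) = (o - 2)*(o - 1)*(o^3 - o^2) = (o - 2)*(o - 1)^2*(o^2) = o*(o - 2)*(o - 1)^2*(o)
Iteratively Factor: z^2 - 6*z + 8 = (z - 4)*(z - 2)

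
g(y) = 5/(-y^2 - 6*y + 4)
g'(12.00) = 0.00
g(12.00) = -0.02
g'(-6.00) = -1.88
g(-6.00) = 1.25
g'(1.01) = 4.23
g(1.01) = -1.62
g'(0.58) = 1062.03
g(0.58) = 27.23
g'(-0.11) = 1.34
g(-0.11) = 1.08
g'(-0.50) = 0.55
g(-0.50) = 0.74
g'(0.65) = 350.94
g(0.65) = -15.50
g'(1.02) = 4.02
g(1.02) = -1.58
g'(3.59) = 0.07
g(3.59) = -0.16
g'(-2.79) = 0.01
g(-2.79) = 0.39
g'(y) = 5*(2*y + 6)/(-y^2 - 6*y + 4)^2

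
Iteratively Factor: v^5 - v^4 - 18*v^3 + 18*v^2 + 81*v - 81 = (v - 3)*(v^4 + 2*v^3 - 12*v^2 - 18*v + 27) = (v - 3)*(v - 1)*(v^3 + 3*v^2 - 9*v - 27) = (v - 3)^2*(v - 1)*(v^2 + 6*v + 9) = (v - 3)^2*(v - 1)*(v + 3)*(v + 3)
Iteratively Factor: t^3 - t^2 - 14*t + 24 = (t + 4)*(t^2 - 5*t + 6) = (t - 2)*(t + 4)*(t - 3)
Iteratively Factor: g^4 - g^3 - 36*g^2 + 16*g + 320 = (g + 4)*(g^3 - 5*g^2 - 16*g + 80) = (g - 4)*(g + 4)*(g^2 - g - 20) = (g - 4)*(g + 4)^2*(g - 5)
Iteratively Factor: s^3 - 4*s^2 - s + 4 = (s - 1)*(s^2 - 3*s - 4) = (s - 1)*(s + 1)*(s - 4)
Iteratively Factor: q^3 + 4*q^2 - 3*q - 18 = (q - 2)*(q^2 + 6*q + 9) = (q - 2)*(q + 3)*(q + 3)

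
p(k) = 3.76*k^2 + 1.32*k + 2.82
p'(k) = 7.52*k + 1.32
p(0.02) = 2.85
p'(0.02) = 1.47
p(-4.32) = 67.29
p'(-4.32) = -31.17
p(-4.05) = 59.15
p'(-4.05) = -29.14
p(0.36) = 3.78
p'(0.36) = 4.03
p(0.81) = 6.36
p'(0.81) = 7.41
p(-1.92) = 14.15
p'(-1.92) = -13.12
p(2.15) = 23.04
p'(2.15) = 17.49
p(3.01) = 40.86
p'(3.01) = 23.96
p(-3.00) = 32.70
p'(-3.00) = -21.24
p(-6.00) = 130.26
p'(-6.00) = -43.80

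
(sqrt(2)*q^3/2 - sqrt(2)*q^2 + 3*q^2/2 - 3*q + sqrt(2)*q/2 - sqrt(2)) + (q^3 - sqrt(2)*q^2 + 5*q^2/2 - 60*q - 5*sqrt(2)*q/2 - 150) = sqrt(2)*q^3/2 + q^3 - 2*sqrt(2)*q^2 + 4*q^2 - 63*q - 2*sqrt(2)*q - 150 - sqrt(2)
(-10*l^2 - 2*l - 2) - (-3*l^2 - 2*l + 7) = -7*l^2 - 9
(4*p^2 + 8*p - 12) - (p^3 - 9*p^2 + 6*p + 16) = -p^3 + 13*p^2 + 2*p - 28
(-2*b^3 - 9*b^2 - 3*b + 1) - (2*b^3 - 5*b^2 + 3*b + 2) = -4*b^3 - 4*b^2 - 6*b - 1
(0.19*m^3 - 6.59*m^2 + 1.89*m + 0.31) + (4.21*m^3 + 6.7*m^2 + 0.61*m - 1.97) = 4.4*m^3 + 0.11*m^2 + 2.5*m - 1.66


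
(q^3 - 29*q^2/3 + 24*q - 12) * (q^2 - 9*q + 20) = q^5 - 56*q^4/3 + 131*q^3 - 1264*q^2/3 + 588*q - 240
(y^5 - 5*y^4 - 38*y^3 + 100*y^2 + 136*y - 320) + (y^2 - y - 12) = y^5 - 5*y^4 - 38*y^3 + 101*y^2 + 135*y - 332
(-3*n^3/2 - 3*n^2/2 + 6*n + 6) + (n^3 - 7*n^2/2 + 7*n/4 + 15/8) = -n^3/2 - 5*n^2 + 31*n/4 + 63/8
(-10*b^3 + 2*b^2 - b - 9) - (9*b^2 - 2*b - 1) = -10*b^3 - 7*b^2 + b - 8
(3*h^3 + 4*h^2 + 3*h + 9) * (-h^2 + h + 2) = -3*h^5 - h^4 + 7*h^3 + 2*h^2 + 15*h + 18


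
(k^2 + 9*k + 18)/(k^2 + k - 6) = (k + 6)/(k - 2)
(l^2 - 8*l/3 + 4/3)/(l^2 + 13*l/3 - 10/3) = (l - 2)/(l + 5)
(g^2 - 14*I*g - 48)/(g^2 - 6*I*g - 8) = (-g^2 + 14*I*g + 48)/(-g^2 + 6*I*g + 8)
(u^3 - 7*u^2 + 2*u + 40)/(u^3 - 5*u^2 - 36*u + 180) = (u^2 - 2*u - 8)/(u^2 - 36)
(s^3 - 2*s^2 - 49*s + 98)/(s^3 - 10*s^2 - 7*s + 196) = (s^2 + 5*s - 14)/(s^2 - 3*s - 28)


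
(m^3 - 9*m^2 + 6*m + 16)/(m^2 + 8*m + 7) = (m^2 - 10*m + 16)/(m + 7)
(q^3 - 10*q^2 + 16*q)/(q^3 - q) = (q^2 - 10*q + 16)/(q^2 - 1)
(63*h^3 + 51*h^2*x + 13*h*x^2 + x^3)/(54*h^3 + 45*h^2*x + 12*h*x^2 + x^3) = (7*h + x)/(6*h + x)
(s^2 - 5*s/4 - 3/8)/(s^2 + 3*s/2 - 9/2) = (s + 1/4)/(s + 3)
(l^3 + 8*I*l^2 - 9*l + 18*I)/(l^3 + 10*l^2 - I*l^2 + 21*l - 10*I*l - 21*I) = (l^2 + 9*I*l - 18)/(l^2 + 10*l + 21)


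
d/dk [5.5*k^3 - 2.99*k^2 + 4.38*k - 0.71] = 16.5*k^2 - 5.98*k + 4.38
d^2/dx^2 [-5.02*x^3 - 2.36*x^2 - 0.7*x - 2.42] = -30.12*x - 4.72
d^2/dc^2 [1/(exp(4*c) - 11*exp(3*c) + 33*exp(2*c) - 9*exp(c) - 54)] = ((-16*exp(3*c) + 99*exp(2*c) - 132*exp(c) + 9)*(-exp(4*c) + 11*exp(3*c) - 33*exp(2*c) + 9*exp(c) + 54) - 2*(4*exp(3*c) - 33*exp(2*c) + 66*exp(c) - 9)^2*exp(c))*exp(c)/(-exp(4*c) + 11*exp(3*c) - 33*exp(2*c) + 9*exp(c) + 54)^3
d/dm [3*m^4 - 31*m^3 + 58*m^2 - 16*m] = 12*m^3 - 93*m^2 + 116*m - 16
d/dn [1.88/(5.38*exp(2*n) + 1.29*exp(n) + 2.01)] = (-20.2288*exp(n) - 2.4252)*exp(n)/(5.38*exp(2*n) + 1.29*exp(n) + 2.01)^2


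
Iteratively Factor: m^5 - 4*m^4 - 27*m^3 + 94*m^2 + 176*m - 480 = (m - 5)*(m^4 + m^3 - 22*m^2 - 16*m + 96) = (m - 5)*(m + 3)*(m^3 - 2*m^2 - 16*m + 32) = (m - 5)*(m - 4)*(m + 3)*(m^2 + 2*m - 8) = (m - 5)*(m - 4)*(m - 2)*(m + 3)*(m + 4)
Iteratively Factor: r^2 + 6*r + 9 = (r + 3)*(r + 3)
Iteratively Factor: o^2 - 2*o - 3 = (o + 1)*(o - 3)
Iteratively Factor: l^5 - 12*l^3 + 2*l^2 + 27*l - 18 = (l - 1)*(l^4 + l^3 - 11*l^2 - 9*l + 18) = (l - 1)*(l + 3)*(l^3 - 2*l^2 - 5*l + 6) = (l - 1)^2*(l + 3)*(l^2 - l - 6) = (l - 3)*(l - 1)^2*(l + 3)*(l + 2)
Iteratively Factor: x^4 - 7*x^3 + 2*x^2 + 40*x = (x + 2)*(x^3 - 9*x^2 + 20*x) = x*(x + 2)*(x^2 - 9*x + 20) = x*(x - 4)*(x + 2)*(x - 5)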